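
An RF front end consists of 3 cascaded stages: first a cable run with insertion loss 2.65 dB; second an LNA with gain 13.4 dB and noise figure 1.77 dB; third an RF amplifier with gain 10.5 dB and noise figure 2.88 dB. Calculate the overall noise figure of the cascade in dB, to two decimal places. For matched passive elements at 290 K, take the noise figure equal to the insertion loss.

4.54 dB

Convert to linear (a loss of L dB is a gain of −L dB): F_i = 10^(NF_i/10), G_i = 10^(G_i,dB/10)
  Stage 1: F_1 = 10^(2.65/10) = 1.841, G_1 = 10^(−2.65/10) = 0.5433
  Stage 2: F_2 = 10^(1.77/10) = 1.503, G_2 = 10^(13.4/10) = 21.88
  Stage 3: F_3 = 10^(2.88/10) = 1.941, G_3 = 10^(10.5/10) = 11.22
Friis cascade:
  F = 1.841 + (1.503 − 1)/0.5433 + (1.941 − 1)/11.89 = 2.846
NF = 10 log₁₀(2.846) = 4.54 dB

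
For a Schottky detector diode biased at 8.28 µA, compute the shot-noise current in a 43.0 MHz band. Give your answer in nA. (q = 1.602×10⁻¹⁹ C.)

10.7 nA

I_n = √(2qI·B)
2qI·B = 2 × 1.602×10⁻¹⁹ × 8.28×10⁻⁶ × 4.30×10⁷ = 1.14×10⁻¹⁶ A²
I_n = √(1.14×10⁻¹⁶) = 1.07×10⁻⁸ A = 10.7 nA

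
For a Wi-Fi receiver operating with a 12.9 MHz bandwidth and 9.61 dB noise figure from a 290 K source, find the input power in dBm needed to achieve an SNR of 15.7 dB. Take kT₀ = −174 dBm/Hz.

Sensitivity = −174 + 10 log₁₀(B) + NF + SNR_min
= −174 + 71.11 + 9.61 + 15.7
= −77.58 dBm → −77.6 dBm

−77.6 dBm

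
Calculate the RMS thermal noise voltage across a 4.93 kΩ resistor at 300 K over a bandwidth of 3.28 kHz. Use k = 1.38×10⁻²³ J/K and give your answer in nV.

V_n = √(4kTRB)
4kTRB = 4 × 1.38×10⁻²³ × 300 × 4.93×10³ × 3.28×10³ = 2.68×10⁻¹³ V²
V_n = √(2.68×10⁻¹³) = 5.17×10⁻⁷ V = 517 nV

517 nV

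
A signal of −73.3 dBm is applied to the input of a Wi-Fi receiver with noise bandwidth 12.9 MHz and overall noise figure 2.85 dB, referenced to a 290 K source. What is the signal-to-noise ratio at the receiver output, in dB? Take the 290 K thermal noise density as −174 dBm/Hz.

Noise floor: N = −174 + 10 log₁₀(B) + NF
10 log₁₀(1.29×10⁷) = 71.11 dB
N = −174 + 71.11 + 2.85 = −100.04 dBm
SNR = P_sig − N = −73.3 − (−100.04) = 26.74 dB → 26.7 dB

26.7 dB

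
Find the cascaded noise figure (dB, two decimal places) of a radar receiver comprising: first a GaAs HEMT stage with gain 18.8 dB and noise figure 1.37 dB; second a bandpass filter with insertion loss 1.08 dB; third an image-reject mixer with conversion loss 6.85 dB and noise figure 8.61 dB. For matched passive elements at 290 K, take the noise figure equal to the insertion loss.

Convert to linear (a loss of L dB is a gain of −L dB): F_i = 10^(NF_i/10), G_i = 10^(G_i,dB/10)
  Stage 1: F_1 = 10^(1.37/10) = 1.371, G_1 = 10^(18.8/10) = 75.86
  Stage 2: F_2 = 10^(1.08/10) = 1.282, G_2 = 10^(−1.08/10) = 0.7798
  Stage 3: F_3 = 10^(8.61/10) = 7.261, G_3 = 10^(−6.85/10) = 0.2065
Friis cascade:
  F = 1.371 + (1.282 − 1)/75.86 + (7.261 − 1)/59.16 = 1.480
NF = 10 log₁₀(1.480) = 1.70 dB

1.70 dB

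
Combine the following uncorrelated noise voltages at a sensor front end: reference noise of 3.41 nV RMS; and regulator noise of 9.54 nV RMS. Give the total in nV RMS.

Uncorrelated sources add in power (mean-square): V_tot = √(ΣV_i²)
V_tot = √[(3.41×10⁻⁹)² + (9.54×10⁻⁹)²] = 1.01×10⁻⁸ V = 10.1 nV

10.1 nV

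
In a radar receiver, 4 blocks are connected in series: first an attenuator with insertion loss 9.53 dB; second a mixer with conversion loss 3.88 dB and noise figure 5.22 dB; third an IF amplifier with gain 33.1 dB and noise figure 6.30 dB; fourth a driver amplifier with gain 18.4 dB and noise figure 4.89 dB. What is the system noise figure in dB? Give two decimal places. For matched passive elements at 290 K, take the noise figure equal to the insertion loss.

20.06 dB

Convert to linear (a loss of L dB is a gain of −L dB): F_i = 10^(NF_i/10), G_i = 10^(G_i,dB/10)
  Stage 1: F_1 = 10^(9.53/10) = 8.974, G_1 = 10^(−9.53/10) = 0.1114
  Stage 2: F_2 = 10^(5.22/10) = 3.327, G_2 = 10^(−3.88/10) = 0.4093
  Stage 3: F_3 = 10^(6.30/10) = 4.266, G_3 = 10^(33.1/10) = 2042
  Stage 4: F_4 = 10^(4.89/10) = 3.083, G_4 = 10^(18.4/10) = 69.18
Friis cascade:
  F = 8.974 + (3.327 − 1)/0.1114 + (4.266 − 1)/0.04560 + (3.083 − 1)/93.11 = 101.5
NF = 10 log₁₀(101.5) = 20.06 dB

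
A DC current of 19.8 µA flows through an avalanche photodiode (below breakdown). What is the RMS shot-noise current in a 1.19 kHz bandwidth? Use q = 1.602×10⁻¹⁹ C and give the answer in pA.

86.9 pA

I_n = √(2qI·B)
2qI·B = 2 × 1.602×10⁻¹⁹ × 1.98×10⁻⁵ × 1.19×10³ = 7.55×10⁻²¹ A²
I_n = √(7.55×10⁻²¹) = 8.69×10⁻¹¹ A = 86.9 pA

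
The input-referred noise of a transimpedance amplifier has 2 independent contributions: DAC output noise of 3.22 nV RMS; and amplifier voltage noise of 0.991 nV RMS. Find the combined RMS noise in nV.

3.37 nV

Uncorrelated sources add in power (mean-square): V_tot = √(ΣV_i²)
V_tot = √[(3.22×10⁻⁹)² + (9.91×10⁻¹⁰)²] = 3.37×10⁻⁹ V = 3.37 nV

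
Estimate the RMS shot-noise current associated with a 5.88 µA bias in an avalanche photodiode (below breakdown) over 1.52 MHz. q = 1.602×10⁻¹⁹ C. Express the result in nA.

I_n = √(2qI·B)
2qI·B = 2 × 1.602×10⁻¹⁹ × 5.88×10⁻⁶ × 1.52×10⁶ = 2.86×10⁻¹⁸ A²
I_n = √(2.86×10⁻¹⁸) = 1.69×10⁻⁹ A = 1.69 nA

1.69 nA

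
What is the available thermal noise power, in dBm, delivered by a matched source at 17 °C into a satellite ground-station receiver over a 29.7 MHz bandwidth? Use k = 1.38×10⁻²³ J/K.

T = 17 °C + 273.15 = 290.15 K
P_n = kTB = 1.38×10⁻²³ × 290.15 × 2.97×10⁷ = 1.19×10⁻¹³ W
In dBm: 10 log₁₀(1.19×10⁻¹³ / 10⁻³) = −99.2 dBm

−99.2 dBm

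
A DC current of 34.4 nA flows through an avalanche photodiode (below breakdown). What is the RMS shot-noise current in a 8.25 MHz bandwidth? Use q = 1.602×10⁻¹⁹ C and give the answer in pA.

302 pA

I_n = √(2qI·B)
2qI·B = 2 × 1.602×10⁻¹⁹ × 3.44×10⁻⁸ × 8.25×10⁶ = 9.09×10⁻²⁰ A²
I_n = √(9.09×10⁻²⁰) = 3.02×10⁻¹⁰ A = 302 pA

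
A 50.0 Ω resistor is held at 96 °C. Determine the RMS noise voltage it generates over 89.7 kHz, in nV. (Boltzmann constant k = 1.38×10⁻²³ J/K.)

T = 96 °C + 273.15 = 369.15 K
V_n = √(4kTRB)
4kTRB = 4 × 1.38×10⁻²³ × 369.15 × 5.00×10¹ × 8.97×10⁴ = 9.14×10⁻¹⁴ V²
V_n = √(9.14×10⁻¹⁴) = 3.02×10⁻⁷ V = 302 nV

302 nV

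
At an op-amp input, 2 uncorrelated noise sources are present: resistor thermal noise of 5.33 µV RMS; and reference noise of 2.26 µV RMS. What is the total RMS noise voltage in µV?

5.79 µV

Uncorrelated sources add in power (mean-square): V_tot = √(ΣV_i²)
V_tot = √[(5.33×10⁻⁶)² + (2.26×10⁻⁶)²] = 5.79×10⁻⁶ V = 5.79 µV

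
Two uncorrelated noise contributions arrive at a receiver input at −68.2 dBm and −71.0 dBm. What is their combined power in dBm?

−66.4 dBm

Convert to linear, add, convert back:
P₁ = 1.51×10⁻¹⁰ W, P₂ = 7.94×10⁻¹¹ W
P_tot = 2.31×10⁻¹⁰ W → 10 log₁₀(P_tot / 10⁻³) = −66.4 dBm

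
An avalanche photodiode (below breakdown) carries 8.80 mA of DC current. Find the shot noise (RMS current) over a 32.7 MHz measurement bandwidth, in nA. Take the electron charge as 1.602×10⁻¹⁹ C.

304 nA

I_n = √(2qI·B)
2qI·B = 2 × 1.602×10⁻¹⁹ × 8.80×10⁻³ × 3.27×10⁷ = 9.22×10⁻¹⁴ A²
I_n = √(9.22×10⁻¹⁴) = 3.04×10⁻⁷ A = 304 nA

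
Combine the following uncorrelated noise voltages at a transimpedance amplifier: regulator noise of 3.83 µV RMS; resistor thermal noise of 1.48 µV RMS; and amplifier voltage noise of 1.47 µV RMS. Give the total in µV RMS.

4.36 µV

Uncorrelated sources add in power (mean-square): V_tot = √(ΣV_i²)
V_tot = √[(3.83×10⁻⁶)² + (1.48×10⁻⁶)² + (1.47×10⁻⁶)²] = 4.36×10⁻⁶ V = 4.36 µV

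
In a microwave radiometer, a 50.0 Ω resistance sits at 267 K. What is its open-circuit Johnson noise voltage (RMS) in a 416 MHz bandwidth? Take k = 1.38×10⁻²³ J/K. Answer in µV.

V_n = √(4kTRB)
4kTRB = 4 × 1.38×10⁻²³ × 267 × 5.00×10¹ × 4.16×10⁸ = 3.07×10⁻¹⁰ V²
V_n = √(3.07×10⁻¹⁰) = 1.75×10⁻⁵ V = 17.5 µV

17.5 µV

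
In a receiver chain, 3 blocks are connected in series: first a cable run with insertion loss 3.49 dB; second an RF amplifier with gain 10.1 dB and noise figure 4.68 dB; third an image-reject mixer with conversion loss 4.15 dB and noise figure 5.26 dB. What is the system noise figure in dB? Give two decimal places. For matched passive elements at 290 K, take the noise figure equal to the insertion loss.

8.50 dB

Convert to linear (a loss of L dB is a gain of −L dB): F_i = 10^(NF_i/10), G_i = 10^(G_i,dB/10)
  Stage 1: F_1 = 10^(3.49/10) = 2.234, G_1 = 10^(−3.49/10) = 0.4477
  Stage 2: F_2 = 10^(4.68/10) = 2.938, G_2 = 10^(10.1/10) = 10.23
  Stage 3: F_3 = 10^(5.26/10) = 3.357, G_3 = 10^(−4.15/10) = 0.3846
Friis cascade:
  F = 2.234 + (2.938 − 1)/0.4477 + (3.357 − 1)/4.581 = 7.076
NF = 10 log₁₀(7.076) = 8.50 dB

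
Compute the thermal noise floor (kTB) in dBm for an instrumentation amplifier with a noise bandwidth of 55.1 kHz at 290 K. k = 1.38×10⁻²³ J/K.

P_n = kTB = 1.38×10⁻²³ × 290 × 5.51×10⁴ = 2.21×10⁻¹⁶ W
In dBm: 10 log₁₀(2.21×10⁻¹⁶ / 10⁻³) = −126.6 dBm

−126.6 dBm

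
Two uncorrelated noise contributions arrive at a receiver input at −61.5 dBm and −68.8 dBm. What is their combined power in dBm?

Convert to linear, add, convert back:
P₁ = 7.08×10⁻¹⁰ W, P₂ = 1.32×10⁻¹⁰ W
P_tot = 8.40×10⁻¹⁰ W → 10 log₁₀(P_tot / 10⁻³) = −60.8 dBm

−60.8 dBm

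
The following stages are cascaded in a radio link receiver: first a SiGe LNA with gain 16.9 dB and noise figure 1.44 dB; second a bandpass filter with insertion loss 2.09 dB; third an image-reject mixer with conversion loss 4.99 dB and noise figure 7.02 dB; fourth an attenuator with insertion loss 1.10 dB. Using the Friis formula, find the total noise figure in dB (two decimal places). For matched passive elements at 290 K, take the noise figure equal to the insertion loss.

Convert to linear (a loss of L dB is a gain of −L dB): F_i = 10^(NF_i/10), G_i = 10^(G_i,dB/10)
  Stage 1: F_1 = 10^(1.44/10) = 1.393, G_1 = 10^(16.9/10) = 48.98
  Stage 2: F_2 = 10^(2.09/10) = 1.618, G_2 = 10^(−2.09/10) = 0.6180
  Stage 3: F_3 = 10^(7.02/10) = 5.035, G_3 = 10^(−4.99/10) = 0.3170
  Stage 4: F_4 = 10^(1.10/10) = 1.288, G_4 = 10^(−1.10/10) = 0.7762
Friis cascade:
  F = 1.393 + (1.618 − 1)/48.98 + (5.035 − 1)/30.27 + (1.288 − 1)/9.594 = 1.569
NF = 10 log₁₀(1.569) = 1.96 dB

1.96 dB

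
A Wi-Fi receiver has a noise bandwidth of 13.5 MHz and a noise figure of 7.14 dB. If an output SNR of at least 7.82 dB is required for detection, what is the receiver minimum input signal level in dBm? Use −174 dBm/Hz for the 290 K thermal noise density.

−87.7 dBm

Sensitivity = −174 + 10 log₁₀(B) + NF + SNR_min
= −174 + 71.3 + 7.14 + 7.82
= −87.74 dBm → −87.7 dBm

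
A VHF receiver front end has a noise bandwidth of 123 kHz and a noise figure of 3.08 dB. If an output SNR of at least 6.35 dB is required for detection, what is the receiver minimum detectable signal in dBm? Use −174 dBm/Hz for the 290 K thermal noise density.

−113.7 dBm

Sensitivity = −174 + 10 log₁₀(B) + NF + SNR_min
= −174 + 50.9 + 3.08 + 6.35
= −113.67 dBm → −113.7 dBm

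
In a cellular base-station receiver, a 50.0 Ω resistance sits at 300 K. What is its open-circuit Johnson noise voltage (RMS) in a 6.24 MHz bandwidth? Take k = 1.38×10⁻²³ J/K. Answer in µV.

V_n = √(4kTRB)
4kTRB = 4 × 1.38×10⁻²³ × 300 × 5.00×10¹ × 6.24×10⁶ = 5.17×10⁻¹² V²
V_n = √(5.17×10⁻¹²) = 2.27×10⁻⁶ V = 2.27 µV

2.27 µV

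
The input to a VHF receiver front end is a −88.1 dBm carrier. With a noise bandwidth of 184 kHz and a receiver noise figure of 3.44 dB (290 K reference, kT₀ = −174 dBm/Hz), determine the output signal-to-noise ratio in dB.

29.8 dB

Noise floor: N = −174 + 10 log₁₀(B) + NF
10 log₁₀(1.84×10⁵) = 52.65 dB
N = −174 + 52.65 + 3.44 = −117.91 dBm
SNR = P_sig − N = −88.1 − (−117.91) = 29.81 dB → 29.8 dB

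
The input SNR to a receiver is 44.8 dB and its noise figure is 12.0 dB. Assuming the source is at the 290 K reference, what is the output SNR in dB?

32.8 dB

By definition F = SNR_in/SNR_out, so in dB: SNR_out = SNR_in − NF
SNR_out = 44.8 − 12.0 = 32.8 dB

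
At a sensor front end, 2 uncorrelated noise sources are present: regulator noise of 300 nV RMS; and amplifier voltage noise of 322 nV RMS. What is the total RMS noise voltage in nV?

440 nV

Uncorrelated sources add in power (mean-square): V_tot = √(ΣV_i²)
V_tot = √[(3.00×10⁻⁷)² + (3.22×10⁻⁷)²] = 4.40×10⁻⁷ V = 440 nV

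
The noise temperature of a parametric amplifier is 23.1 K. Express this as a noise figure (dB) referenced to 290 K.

F = 1 + T_e/T₀ = 1 + 23.1/290 = 1.07966
NF = 10 log₁₀(1.07966) = 0.333 dB

0.333 dB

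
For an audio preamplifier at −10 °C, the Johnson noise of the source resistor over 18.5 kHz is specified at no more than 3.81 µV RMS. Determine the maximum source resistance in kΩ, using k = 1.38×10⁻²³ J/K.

54.0 kΩ

T = −10 °C + 273.15 = 263.15 K
Johnson–Nyquist: V_n = √(4kTRB) ⇒ R = V_n² / (4kTB)
4kTB = 4 × 1.38×10⁻²³ × 263.15 × 1.85×10⁴ = 2.69×10⁻¹⁶
R = (3.81×10⁻⁶)² / 2.69×10⁻¹⁶ = 5.40×10⁴ Ω = 54.0 kΩ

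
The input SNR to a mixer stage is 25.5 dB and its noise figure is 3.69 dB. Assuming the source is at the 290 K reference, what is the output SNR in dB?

21.81 dB

By definition F = SNR_in/SNR_out, so in dB: SNR_out = SNR_in − NF
SNR_out = 25.5 − 3.69 = 21.81 dB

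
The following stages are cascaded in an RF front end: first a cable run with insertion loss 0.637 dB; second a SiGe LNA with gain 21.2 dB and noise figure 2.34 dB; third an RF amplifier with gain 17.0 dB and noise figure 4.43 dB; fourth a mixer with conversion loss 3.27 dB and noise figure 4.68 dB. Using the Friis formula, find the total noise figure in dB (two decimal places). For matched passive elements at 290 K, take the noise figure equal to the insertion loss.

3.01 dB

Convert to linear (a loss of L dB is a gain of −L dB): F_i = 10^(NF_i/10), G_i = 10^(G_i,dB/10)
  Stage 1: F_1 = 10^(0.637/10) = 1.158, G_1 = 10^(−0.637/10) = 0.8636
  Stage 2: F_2 = 10^(2.34/10) = 1.714, G_2 = 10^(21.2/10) = 131.8
  Stage 3: F_3 = 10^(4.43/10) = 2.773, G_3 = 10^(17.0/10) = 50.12
  Stage 4: F_4 = 10^(4.68/10) = 2.938, G_4 = 10^(−3.27/10) = 0.4710
Friis cascade:
  F = 1.158 + (1.714 − 1)/0.8636 + (2.773 − 1)/113.8 + (2.938 − 1)/5706 = 2.001
NF = 10 log₁₀(2.001) = 3.01 dB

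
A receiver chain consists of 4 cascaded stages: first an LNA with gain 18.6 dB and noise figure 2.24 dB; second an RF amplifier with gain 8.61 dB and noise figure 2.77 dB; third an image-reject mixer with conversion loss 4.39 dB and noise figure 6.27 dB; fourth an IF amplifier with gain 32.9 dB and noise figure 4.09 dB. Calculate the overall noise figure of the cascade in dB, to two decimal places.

2.31 dB

Convert to linear (a loss of L dB is a gain of −L dB): F_i = 10^(NF_i/10), G_i = 10^(G_i,dB/10)
  Stage 1: F_1 = 10^(2.24/10) = 1.675, G_1 = 10^(18.6/10) = 72.44
  Stage 2: F_2 = 10^(2.77/10) = 1.892, G_2 = 10^(8.61/10) = 7.261
  Stage 3: F_3 = 10^(6.27/10) = 4.236, G_3 = 10^(−4.39/10) = 0.3639
  Stage 4: F_4 = 10^(4.09/10) = 2.564, G_4 = 10^(32.9/10) = 1950
Friis cascade:
  F = 1.675 + (1.892 − 1)/72.44 + (4.236 − 1)/526.0 + (2.564 − 1)/191.4 = 1.702
NF = 10 log₁₀(1.702) = 2.31 dB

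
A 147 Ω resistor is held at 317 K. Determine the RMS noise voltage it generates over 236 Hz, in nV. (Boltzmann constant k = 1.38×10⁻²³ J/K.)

V_n = √(4kTRB)
4kTRB = 4 × 1.38×10⁻²³ × 317 × 1.47×10² × 2.36×10² = 6.07×10⁻¹⁶ V²
V_n = √(6.07×10⁻¹⁶) = 2.46×10⁻⁸ V = 24.6 nV

24.6 nV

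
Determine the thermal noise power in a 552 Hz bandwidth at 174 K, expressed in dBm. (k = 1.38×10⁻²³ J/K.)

−148.8 dBm

P_n = kTB = 1.38×10⁻²³ × 174 × 5.52×10² = 1.33×10⁻¹⁸ W
In dBm: 10 log₁₀(1.33×10⁻¹⁸ / 10⁻³) = −148.8 dBm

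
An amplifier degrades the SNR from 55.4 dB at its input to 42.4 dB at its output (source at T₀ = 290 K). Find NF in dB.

NF (dB) = SNR_in(dB) − SNR_out(dB) when the source is at T₀
NF = 55.4 − 42.4 = 13.0 dB

13.0 dB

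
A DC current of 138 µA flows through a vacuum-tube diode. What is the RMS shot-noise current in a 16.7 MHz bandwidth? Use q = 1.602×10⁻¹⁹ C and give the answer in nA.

I_n = √(2qI·B)
2qI·B = 2 × 1.602×10⁻¹⁹ × 1.38×10⁻⁴ × 1.67×10⁷ = 7.38×10⁻¹⁶ A²
I_n = √(7.38×10⁻¹⁶) = 2.72×10⁻⁸ A = 27.2 nA

27.2 nA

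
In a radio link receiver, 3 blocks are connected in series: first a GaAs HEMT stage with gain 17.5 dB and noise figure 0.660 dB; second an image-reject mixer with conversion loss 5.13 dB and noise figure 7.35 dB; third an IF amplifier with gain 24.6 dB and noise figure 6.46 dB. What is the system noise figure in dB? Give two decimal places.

Convert to linear (a loss of L dB is a gain of −L dB): F_i = 10^(NF_i/10), G_i = 10^(G_i,dB/10)
  Stage 1: F_1 = 10^(0.660/10) = 1.164, G_1 = 10^(17.5/10) = 56.23
  Stage 2: F_2 = 10^(7.35/10) = 5.433, G_2 = 10^(−5.13/10) = 0.3069
  Stage 3: F_3 = 10^(6.46/10) = 4.426, G_3 = 10^(24.6/10) = 288.4
Friis cascade:
  F = 1.164 + (5.433 − 1)/56.23 + (4.426 − 1)/17.26 = 1.441
NF = 10 log₁₀(1.441) = 1.59 dB

1.59 dB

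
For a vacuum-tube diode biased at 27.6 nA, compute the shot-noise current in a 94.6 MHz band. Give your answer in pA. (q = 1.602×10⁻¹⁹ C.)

915 pA

I_n = √(2qI·B)
2qI·B = 2 × 1.602×10⁻¹⁹ × 2.76×10⁻⁸ × 9.46×10⁷ = 8.37×10⁻¹⁹ A²
I_n = √(8.37×10⁻¹⁹) = 9.15×10⁻¹⁰ A = 915 pA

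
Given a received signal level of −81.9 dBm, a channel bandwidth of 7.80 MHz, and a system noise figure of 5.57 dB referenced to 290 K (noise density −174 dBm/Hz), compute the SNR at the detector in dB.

Noise floor: N = −174 + 10 log₁₀(B) + NF
10 log₁₀(7.80×10⁶) = 68.92 dB
N = −174 + 68.92 + 5.57 = −99.51 dBm
SNR = P_sig − N = −81.9 − (−99.51) = 17.61 dB → 17.6 dB

17.6 dB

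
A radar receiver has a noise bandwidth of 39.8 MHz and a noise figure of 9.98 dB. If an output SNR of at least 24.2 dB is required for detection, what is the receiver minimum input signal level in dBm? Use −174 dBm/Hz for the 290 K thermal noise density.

Sensitivity = −174 + 10 log₁₀(B) + NF + SNR_min
= −174 + 76 + 9.98 + 24.2
= −63.82 dBm → −63.8 dBm

−63.8 dBm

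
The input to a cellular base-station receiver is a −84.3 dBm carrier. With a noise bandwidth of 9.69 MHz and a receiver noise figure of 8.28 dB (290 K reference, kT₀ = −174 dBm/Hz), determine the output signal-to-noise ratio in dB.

Noise floor: N = −174 + 10 log₁₀(B) + NF
10 log₁₀(9.69×10⁶) = 69.86 dB
N = −174 + 69.86 + 8.28 = −95.86 dBm
SNR = P_sig − N = −84.3 − (−95.86) = 11.56 dB → 11.6 dB

11.6 dB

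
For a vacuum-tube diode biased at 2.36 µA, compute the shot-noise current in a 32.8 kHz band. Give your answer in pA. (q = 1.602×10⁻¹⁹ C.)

I_n = √(2qI·B)
2qI·B = 2 × 1.602×10⁻¹⁹ × 2.36×10⁻⁶ × 3.28×10⁴ = 2.48×10⁻²⁰ A²
I_n = √(2.48×10⁻²⁰) = 1.57×10⁻¹⁰ A = 157 pA

157 pA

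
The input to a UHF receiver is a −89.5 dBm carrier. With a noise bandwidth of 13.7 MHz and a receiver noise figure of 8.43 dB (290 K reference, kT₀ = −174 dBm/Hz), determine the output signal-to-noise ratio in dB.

Noise floor: N = −174 + 10 log₁₀(B) + NF
10 log₁₀(1.37×10⁷) = 71.37 dB
N = −174 + 71.37 + 8.43 = −94.20 dBm
SNR = P_sig − N = −89.5 − (−94.20) = 4.70 dB → 4.7 dB

4.7 dB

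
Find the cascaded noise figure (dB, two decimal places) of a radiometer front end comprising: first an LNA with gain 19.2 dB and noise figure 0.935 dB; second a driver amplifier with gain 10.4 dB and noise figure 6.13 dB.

Convert to linear (a loss of L dB is a gain of −L dB): F_i = 10^(NF_i/10), G_i = 10^(G_i,dB/10)
  Stage 1: F_1 = 10^(0.935/10) = 1.240, G_1 = 10^(19.2/10) = 83.18
  Stage 2: F_2 = 10^(6.13/10) = 4.102, G_2 = 10^(10.4/10) = 10.96
Friis cascade:
  F = 1.240 + (4.102 − 1)/83.18 = 1.278
NF = 10 log₁₀(1.278) = 1.06 dB

1.06 dB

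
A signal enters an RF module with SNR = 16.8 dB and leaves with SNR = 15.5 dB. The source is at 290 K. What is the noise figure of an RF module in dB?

1.3 dB

NF (dB) = SNR_in(dB) − SNR_out(dB) when the source is at T₀
NF = 16.8 − 15.5 = 1.3 dB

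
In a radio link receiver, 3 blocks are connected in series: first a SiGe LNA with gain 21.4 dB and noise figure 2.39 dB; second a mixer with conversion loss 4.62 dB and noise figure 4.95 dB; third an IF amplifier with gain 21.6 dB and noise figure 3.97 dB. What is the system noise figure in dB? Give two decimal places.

2.51 dB

Convert to linear (a loss of L dB is a gain of −L dB): F_i = 10^(NF_i/10), G_i = 10^(G_i,dB/10)
  Stage 1: F_1 = 10^(2.39/10) = 1.734, G_1 = 10^(21.4/10) = 138.0
  Stage 2: F_2 = 10^(4.95/10) = 3.126, G_2 = 10^(−4.62/10) = 0.3451
  Stage 3: F_3 = 10^(3.97/10) = 2.495, G_3 = 10^(21.6/10) = 144.5
Friis cascade:
  F = 1.734 + (3.126 − 1)/138.0 + (2.495 − 1)/47.64 = 1.781
NF = 10 log₁₀(1.781) = 2.51 dB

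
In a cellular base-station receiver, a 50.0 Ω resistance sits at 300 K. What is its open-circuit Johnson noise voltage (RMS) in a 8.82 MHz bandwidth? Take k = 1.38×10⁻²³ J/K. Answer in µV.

V_n = √(4kTRB)
4kTRB = 4 × 1.38×10⁻²³ × 300 × 5.00×10¹ × 8.82×10⁶ = 7.30×10⁻¹² V²
V_n = √(7.30×10⁻¹²) = 2.70×10⁻⁶ V = 2.70 µV

2.70 µV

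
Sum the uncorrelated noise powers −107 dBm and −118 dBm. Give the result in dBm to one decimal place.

−106.7 dBm

Convert to linear, add, convert back:
P₁ = 2.00×10⁻¹⁴ W, P₂ = 1.58×10⁻¹⁵ W
P_tot = 2.15×10⁻¹⁴ W → 10 log₁₀(P_tot / 10⁻³) = −106.7 dBm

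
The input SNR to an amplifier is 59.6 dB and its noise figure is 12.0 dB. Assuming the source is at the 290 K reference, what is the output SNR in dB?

47.6 dB

By definition F = SNR_in/SNR_out, so in dB: SNR_out = SNR_in − NF
SNR_out = 59.6 − 12.0 = 47.6 dB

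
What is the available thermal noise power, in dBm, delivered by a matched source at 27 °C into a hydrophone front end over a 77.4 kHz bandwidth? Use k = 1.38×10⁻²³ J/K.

T = 27 °C + 273.15 = 300.15 K
P_n = kTB = 1.38×10⁻²³ × 300.15 × 7.74×10⁴ = 3.21×10⁻¹⁶ W
In dBm: 10 log₁₀(3.21×10⁻¹⁶ / 10⁻³) = −124.9 dBm

−124.9 dBm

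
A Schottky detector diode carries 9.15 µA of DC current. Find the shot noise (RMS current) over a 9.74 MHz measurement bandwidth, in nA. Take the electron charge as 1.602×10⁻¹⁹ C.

5.34 nA

I_n = √(2qI·B)
2qI·B = 2 × 1.602×10⁻¹⁹ × 9.15×10⁻⁶ × 9.74×10⁶ = 2.86×10⁻¹⁷ A²
I_n = √(2.86×10⁻¹⁷) = 5.34×10⁻⁹ A = 5.34 nA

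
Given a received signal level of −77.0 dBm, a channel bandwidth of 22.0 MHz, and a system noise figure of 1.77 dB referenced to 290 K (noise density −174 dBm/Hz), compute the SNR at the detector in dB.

Noise floor: N = −174 + 10 log₁₀(B) + NF
10 log₁₀(2.20×10⁷) = 73.42 dB
N = −174 + 73.42 + 1.77 = −98.81 dBm
SNR = P_sig − N = −77.0 − (−98.81) = 21.81 dB → 21.8 dB

21.8 dB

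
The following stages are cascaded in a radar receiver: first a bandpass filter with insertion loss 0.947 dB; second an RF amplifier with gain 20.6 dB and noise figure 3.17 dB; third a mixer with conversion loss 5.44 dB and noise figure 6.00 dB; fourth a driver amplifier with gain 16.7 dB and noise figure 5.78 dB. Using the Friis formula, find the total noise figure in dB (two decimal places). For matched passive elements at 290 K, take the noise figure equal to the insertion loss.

Convert to linear (a loss of L dB is a gain of −L dB): F_i = 10^(NF_i/10), G_i = 10^(G_i,dB/10)
  Stage 1: F_1 = 10^(0.947/10) = 1.244, G_1 = 10^(−0.947/10) = 0.8041
  Stage 2: F_2 = 10^(3.17/10) = 2.075, G_2 = 10^(20.6/10) = 114.8
  Stage 3: F_3 = 10^(6.00/10) = 3.981, G_3 = 10^(−5.44/10) = 0.2858
  Stage 4: F_4 = 10^(5.78/10) = 3.784, G_4 = 10^(16.7/10) = 46.77
Friis cascade:
  F = 1.244 + (2.075 − 1)/0.8041 + (3.981 − 1)/92.32 + (3.784 − 1)/26.38 = 2.718
NF = 10 log₁₀(2.718) = 4.34 dB

4.34 dB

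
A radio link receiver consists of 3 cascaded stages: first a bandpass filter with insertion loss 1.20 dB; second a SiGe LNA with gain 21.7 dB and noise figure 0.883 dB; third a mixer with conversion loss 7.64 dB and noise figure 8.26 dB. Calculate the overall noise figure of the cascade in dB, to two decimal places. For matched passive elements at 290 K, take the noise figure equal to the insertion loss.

2.22 dB

Convert to linear (a loss of L dB is a gain of −L dB): F_i = 10^(NF_i/10), G_i = 10^(G_i,dB/10)
  Stage 1: F_1 = 10^(1.20/10) = 1.318, G_1 = 10^(−1.20/10) = 0.7586
  Stage 2: F_2 = 10^(0.883/10) = 1.225, G_2 = 10^(21.7/10) = 147.9
  Stage 3: F_3 = 10^(8.26/10) = 6.699, G_3 = 10^(−7.64/10) = 0.1722
Friis cascade:
  F = 1.318 + (1.225 − 1)/0.7586 + (6.699 − 1)/112.2 = 1.666
NF = 10 log₁₀(1.666) = 2.22 dB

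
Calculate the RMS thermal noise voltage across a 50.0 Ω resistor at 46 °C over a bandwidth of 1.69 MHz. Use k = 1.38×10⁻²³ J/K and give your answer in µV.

T = 46 °C + 273.15 = 319.15 K
V_n = √(4kTRB)
4kTRB = 4 × 1.38×10⁻²³ × 319.15 × 5.00×10¹ × 1.69×10⁶ = 1.49×10⁻¹² V²
V_n = √(1.49×10⁻¹²) = 1.22×10⁻⁶ V = 1.22 µV

1.22 µV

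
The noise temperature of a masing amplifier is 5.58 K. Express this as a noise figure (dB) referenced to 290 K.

F = 1 + T_e/T₀ = 1 + 5.58/290 = 1.01924
NF = 10 log₁₀(1.01924) = 0.083 dB

0.083 dB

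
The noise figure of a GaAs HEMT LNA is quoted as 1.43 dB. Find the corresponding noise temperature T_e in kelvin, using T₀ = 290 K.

F = 10^(1.43/10) = 1.38995
T_e = (F − 1)·T₀ = (1.38995 − 1) × 290 = 113 K

113 K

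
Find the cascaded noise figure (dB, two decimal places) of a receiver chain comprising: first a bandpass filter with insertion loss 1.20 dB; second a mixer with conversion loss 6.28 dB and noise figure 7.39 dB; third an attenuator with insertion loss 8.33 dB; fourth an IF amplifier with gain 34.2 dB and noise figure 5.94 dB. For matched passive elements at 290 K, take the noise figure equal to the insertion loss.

Convert to linear (a loss of L dB is a gain of −L dB): F_i = 10^(NF_i/10), G_i = 10^(G_i,dB/10)
  Stage 1: F_1 = 10^(1.20/10) = 1.318, G_1 = 10^(−1.20/10) = 0.7586
  Stage 2: F_2 = 10^(7.39/10) = 5.483, G_2 = 10^(−6.28/10) = 0.2355
  Stage 3: F_3 = 10^(8.33/10) = 6.808, G_3 = 10^(−8.33/10) = 0.1469
  Stage 4: F_4 = 10^(5.94/10) = 3.926, G_4 = 10^(34.2/10) = 2630
Friis cascade:
  F = 1.318 + (5.483 − 1)/0.7586 + (6.808 − 1)/0.1786 + (3.926 − 1)/0.02624 = 151.3
NF = 10 log₁₀(151.3) = 21.80 dB

21.80 dB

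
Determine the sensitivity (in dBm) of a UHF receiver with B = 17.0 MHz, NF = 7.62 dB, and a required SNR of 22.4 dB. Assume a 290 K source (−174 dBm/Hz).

−71.7 dBm

Sensitivity = −174 + 10 log₁₀(B) + NF + SNR_min
= −174 + 72.3 + 7.62 + 22.4
= −71.68 dBm → −71.7 dBm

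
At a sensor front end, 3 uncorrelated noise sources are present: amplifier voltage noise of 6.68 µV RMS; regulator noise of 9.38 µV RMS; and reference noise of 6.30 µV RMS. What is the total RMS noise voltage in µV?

13.1 µV

Uncorrelated sources add in power (mean-square): V_tot = √(ΣV_i²)
V_tot = √[(6.68×10⁻⁶)² + (9.38×10⁻⁶)² + (6.30×10⁻⁶)²] = 1.31×10⁻⁵ V = 13.1 µV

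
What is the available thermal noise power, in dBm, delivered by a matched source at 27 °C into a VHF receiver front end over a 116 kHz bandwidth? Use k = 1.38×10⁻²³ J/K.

−123.2 dBm

T = 27 °C + 273.15 = 300.15 K
P_n = kTB = 1.38×10⁻²³ × 300.15 × 1.16×10⁵ = 4.80×10⁻¹⁶ W
In dBm: 10 log₁₀(4.80×10⁻¹⁶ / 10⁻³) = −123.2 dBm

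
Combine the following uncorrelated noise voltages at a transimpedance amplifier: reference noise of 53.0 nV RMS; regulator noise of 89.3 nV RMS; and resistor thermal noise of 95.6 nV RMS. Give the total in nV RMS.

141 nV

Uncorrelated sources add in power (mean-square): V_tot = √(ΣV_i²)
V_tot = √[(5.30×10⁻⁸)² + (8.93×10⁻⁸)² + (9.56×10⁻⁸)²] = 1.41×10⁻⁷ V = 141 nV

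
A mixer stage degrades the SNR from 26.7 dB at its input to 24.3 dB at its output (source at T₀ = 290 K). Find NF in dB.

NF (dB) = SNR_in(dB) − SNR_out(dB) when the source is at T₀
NF = 26.7 − 24.3 = 2.4 dB

2.4 dB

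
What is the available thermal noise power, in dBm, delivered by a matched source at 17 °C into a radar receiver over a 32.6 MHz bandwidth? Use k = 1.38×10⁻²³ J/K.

T = 17 °C + 273.15 = 290.15 K
P_n = kTB = 1.38×10⁻²³ × 290.15 × 3.26×10⁷ = 1.31×10⁻¹³ W
In dBm: 10 log₁₀(1.31×10⁻¹³ / 10⁻³) = −98.8 dBm

−98.8 dBm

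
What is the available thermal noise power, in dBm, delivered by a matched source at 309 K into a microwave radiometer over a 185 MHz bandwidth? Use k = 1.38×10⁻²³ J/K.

−91.0 dBm

P_n = kTB = 1.38×10⁻²³ × 309 × 1.85×10⁸ = 7.89×10⁻¹³ W
In dBm: 10 log₁₀(7.89×10⁻¹³ / 10⁻³) = −91.0 dBm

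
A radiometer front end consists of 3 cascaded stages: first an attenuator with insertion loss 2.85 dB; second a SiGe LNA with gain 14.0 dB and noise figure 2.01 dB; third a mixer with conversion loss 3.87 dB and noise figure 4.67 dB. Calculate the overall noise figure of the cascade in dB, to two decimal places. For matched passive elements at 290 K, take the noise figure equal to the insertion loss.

Convert to linear (a loss of L dB is a gain of −L dB): F_i = 10^(NF_i/10), G_i = 10^(G_i,dB/10)
  Stage 1: F_1 = 10^(2.85/10) = 1.928, G_1 = 10^(−2.85/10) = 0.5188
  Stage 2: F_2 = 10^(2.01/10) = 1.589, G_2 = 10^(14.0/10) = 25.12
  Stage 3: F_3 = 10^(4.67/10) = 2.931, G_3 = 10^(−3.87/10) = 0.4102
Friis cascade:
  F = 1.928 + (1.589 − 1)/0.5188 + (2.931 − 1)/13.03 = 3.210
NF = 10 log₁₀(3.210) = 5.07 dB

5.07 dB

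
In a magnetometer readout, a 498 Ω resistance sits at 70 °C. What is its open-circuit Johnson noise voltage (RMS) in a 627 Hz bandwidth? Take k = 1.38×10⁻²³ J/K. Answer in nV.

76.9 nV

T = 70 °C + 273.15 = 343.15 K
V_n = √(4kTRB)
4kTRB = 4 × 1.38×10⁻²³ × 343.15 × 4.98×10² × 6.27×10² = 5.91×10⁻¹⁵ V²
V_n = √(5.91×10⁻¹⁵) = 7.69×10⁻⁸ V = 76.9 nV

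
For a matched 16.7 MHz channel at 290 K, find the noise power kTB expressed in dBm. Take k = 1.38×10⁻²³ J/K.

−101.8 dBm

P_n = kTB = 1.38×10⁻²³ × 290 × 1.67×10⁷ = 6.68×10⁻¹⁴ W
In dBm: 10 log₁₀(6.68×10⁻¹⁴ / 10⁻³) = −101.8 dBm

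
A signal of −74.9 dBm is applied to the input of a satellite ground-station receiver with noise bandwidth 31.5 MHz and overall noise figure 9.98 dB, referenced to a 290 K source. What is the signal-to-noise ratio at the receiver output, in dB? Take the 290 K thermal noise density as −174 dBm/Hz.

14.1 dB

Noise floor: N = −174 + 10 log₁₀(B) + NF
10 log₁₀(3.15×10⁷) = 74.98 dB
N = −174 + 74.98 + 9.98 = −89.04 dBm
SNR = P_sig − N = −74.9 − (−89.04) = 14.14 dB → 14.1 dB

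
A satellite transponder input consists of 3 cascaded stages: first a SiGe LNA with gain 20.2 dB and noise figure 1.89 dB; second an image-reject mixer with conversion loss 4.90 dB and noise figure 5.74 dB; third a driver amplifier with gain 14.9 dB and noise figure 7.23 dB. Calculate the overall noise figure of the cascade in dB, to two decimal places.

Convert to linear (a loss of L dB is a gain of −L dB): F_i = 10^(NF_i/10), G_i = 10^(G_i,dB/10)
  Stage 1: F_1 = 10^(1.89/10) = 1.545, G_1 = 10^(20.2/10) = 104.7
  Stage 2: F_2 = 10^(5.74/10) = 3.750, G_2 = 10^(−4.90/10) = 0.3236
  Stage 3: F_3 = 10^(7.23/10) = 5.284, G_3 = 10^(14.9/10) = 30.90
Friis cascade:
  F = 1.545 + (3.750 − 1)/104.7 + (5.284 − 1)/33.88 = 1.698
NF = 10 log₁₀(1.698) = 2.30 dB

2.30 dB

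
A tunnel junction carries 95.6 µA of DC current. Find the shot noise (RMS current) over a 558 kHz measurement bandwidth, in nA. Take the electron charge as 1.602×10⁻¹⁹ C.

4.13 nA

I_n = √(2qI·B)
2qI·B = 2 × 1.602×10⁻¹⁹ × 9.56×10⁻⁵ × 5.58×10⁵ = 1.71×10⁻¹⁷ A²
I_n = √(1.71×10⁻¹⁷) = 4.13×10⁻⁹ A = 4.13 nA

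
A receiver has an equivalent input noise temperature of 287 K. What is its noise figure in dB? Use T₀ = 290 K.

F = 1 + T_e/T₀ = 1 + 287/290 = 1.98966
NF = 10 log₁₀(1.98966) = 2.99 dB

2.99 dB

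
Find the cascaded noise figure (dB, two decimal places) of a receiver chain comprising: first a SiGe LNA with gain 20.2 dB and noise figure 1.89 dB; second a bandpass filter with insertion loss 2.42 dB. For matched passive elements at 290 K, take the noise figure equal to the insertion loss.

1.91 dB

Convert to linear (a loss of L dB is a gain of −L dB): F_i = 10^(NF_i/10), G_i = 10^(G_i,dB/10)
  Stage 1: F_1 = 10^(1.89/10) = 1.545, G_1 = 10^(20.2/10) = 104.7
  Stage 2: F_2 = 10^(2.42/10) = 1.746, G_2 = 10^(−2.42/10) = 0.5728
Friis cascade:
  F = 1.545 + (1.746 − 1)/104.7 = 1.552
NF = 10 log₁₀(1.552) = 1.91 dB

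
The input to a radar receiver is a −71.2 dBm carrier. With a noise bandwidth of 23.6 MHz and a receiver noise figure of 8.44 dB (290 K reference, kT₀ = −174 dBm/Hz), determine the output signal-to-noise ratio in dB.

Noise floor: N = −174 + 10 log₁₀(B) + NF
10 log₁₀(2.36×10⁷) = 73.73 dB
N = −174 + 73.73 + 8.44 = −91.83 dBm
SNR = P_sig − N = −71.2 − (−91.83) = 20.63 dB → 20.6 dB

20.6 dB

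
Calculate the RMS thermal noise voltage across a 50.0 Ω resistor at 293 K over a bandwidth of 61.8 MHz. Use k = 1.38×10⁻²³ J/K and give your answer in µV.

7.07 µV

V_n = √(4kTRB)
4kTRB = 4 × 1.38×10⁻²³ × 293 × 5.00×10¹ × 6.18×10⁷ = 5.00×10⁻¹¹ V²
V_n = √(5.00×10⁻¹¹) = 7.07×10⁻⁶ V = 7.07 µV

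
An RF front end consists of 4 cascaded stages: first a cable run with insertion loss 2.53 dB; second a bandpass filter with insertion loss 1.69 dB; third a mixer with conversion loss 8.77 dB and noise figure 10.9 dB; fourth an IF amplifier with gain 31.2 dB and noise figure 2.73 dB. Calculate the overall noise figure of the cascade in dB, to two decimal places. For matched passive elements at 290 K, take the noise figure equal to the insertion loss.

Convert to linear (a loss of L dB is a gain of −L dB): F_i = 10^(NF_i/10), G_i = 10^(G_i,dB/10)
  Stage 1: F_1 = 10^(2.53/10) = 1.791, G_1 = 10^(−2.53/10) = 0.5585
  Stage 2: F_2 = 10^(1.69/10) = 1.476, G_2 = 10^(−1.69/10) = 0.6776
  Stage 3: F_3 = 10^(10.9/10) = 12.30, G_3 = 10^(−8.77/10) = 0.1327
  Stage 4: F_4 = 10^(2.73/10) = 1.875, G_4 = 10^(31.2/10) = 1318
Friis cascade:
  F = 1.791 + (1.476 − 1)/0.5585 + (12.30 − 1)/0.3784 + (1.875 − 1)/0.05023 = 49.93
NF = 10 log₁₀(49.93) = 16.98 dB

16.98 dB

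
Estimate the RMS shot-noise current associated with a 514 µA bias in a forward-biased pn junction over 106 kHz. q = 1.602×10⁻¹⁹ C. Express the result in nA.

4.18 nA

I_n = √(2qI·B)
2qI·B = 2 × 1.602×10⁻¹⁹ × 5.14×10⁻⁴ × 1.06×10⁵ = 1.75×10⁻¹⁷ A²
I_n = √(1.75×10⁻¹⁷) = 4.18×10⁻⁹ A = 4.18 nA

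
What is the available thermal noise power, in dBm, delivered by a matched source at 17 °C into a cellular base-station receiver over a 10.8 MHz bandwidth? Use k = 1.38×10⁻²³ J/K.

T = 17 °C + 273.15 = 290.15 K
P_n = kTB = 1.38×10⁻²³ × 290.15 × 1.08×10⁷ = 4.32×10⁻¹⁴ W
In dBm: 10 log₁₀(4.32×10⁻¹⁴ / 10⁻³) = −103.6 dBm

−103.6 dBm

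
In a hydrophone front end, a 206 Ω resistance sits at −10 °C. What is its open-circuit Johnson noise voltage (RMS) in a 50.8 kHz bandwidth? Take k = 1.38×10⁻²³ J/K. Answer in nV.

T = −10 °C + 273.15 = 263.15 K
V_n = √(4kTRB)
4kTRB = 4 × 1.38×10⁻²³ × 263.15 × 2.06×10² × 5.08×10⁴ = 1.52×10⁻¹³ V²
V_n = √(1.52×10⁻¹³) = 3.90×10⁻⁷ V = 390 nV

390 nV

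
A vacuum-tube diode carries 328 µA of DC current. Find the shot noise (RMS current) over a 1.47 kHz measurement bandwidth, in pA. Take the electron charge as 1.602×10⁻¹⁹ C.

I_n = √(2qI·B)
2qI·B = 2 × 1.602×10⁻¹⁹ × 3.28×10⁻⁴ × 1.47×10³ = 1.54×10⁻¹⁹ A²
I_n = √(1.54×10⁻¹⁹) = 3.93×10⁻¹⁰ A = 393 pA

393 pA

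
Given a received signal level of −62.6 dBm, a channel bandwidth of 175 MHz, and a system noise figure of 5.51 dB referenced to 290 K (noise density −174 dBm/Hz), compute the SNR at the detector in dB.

23.5 dB

Noise floor: N = −174 + 10 log₁₀(B) + NF
10 log₁₀(1.75×10⁸) = 82.43 dB
N = −174 + 82.43 + 5.51 = −86.06 dBm
SNR = P_sig − N = −62.6 − (−86.06) = 23.46 dB → 23.5 dB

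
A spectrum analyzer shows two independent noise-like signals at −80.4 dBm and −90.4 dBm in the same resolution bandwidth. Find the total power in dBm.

−80.0 dBm

Convert to linear, add, convert back:
P₁ = 9.12×10⁻¹² W, P₂ = 9.12×10⁻¹³ W
P_tot = 1.00×10⁻¹¹ W → 10 log₁₀(P_tot / 10⁻³) = −80.0 dBm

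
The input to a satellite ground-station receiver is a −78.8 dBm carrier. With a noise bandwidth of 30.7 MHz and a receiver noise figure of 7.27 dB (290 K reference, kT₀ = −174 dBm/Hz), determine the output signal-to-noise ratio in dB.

13.1 dB

Noise floor: N = −174 + 10 log₁₀(B) + NF
10 log₁₀(3.07×10⁷) = 74.87 dB
N = −174 + 74.87 + 7.27 = −91.86 dBm
SNR = P_sig − N = −78.8 − (−91.86) = 13.06 dB → 13.1 dB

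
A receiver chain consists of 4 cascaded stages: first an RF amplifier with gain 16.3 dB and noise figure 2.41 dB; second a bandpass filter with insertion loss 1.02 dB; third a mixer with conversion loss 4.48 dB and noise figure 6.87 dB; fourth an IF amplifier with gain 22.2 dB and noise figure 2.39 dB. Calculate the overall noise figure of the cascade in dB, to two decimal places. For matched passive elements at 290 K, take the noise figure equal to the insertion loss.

Convert to linear (a loss of L dB is a gain of −L dB): F_i = 10^(NF_i/10), G_i = 10^(G_i,dB/10)
  Stage 1: F_1 = 10^(2.41/10) = 1.742, G_1 = 10^(16.3/10) = 42.66
  Stage 2: F_2 = 10^(1.02/10) = 1.265, G_2 = 10^(−1.02/10) = 0.7907
  Stage 3: F_3 = 10^(6.87/10) = 4.864, G_3 = 10^(−4.48/10) = 0.3565
  Stage 4: F_4 = 10^(2.39/10) = 1.734, G_4 = 10^(22.2/10) = 166.0
Friis cascade:
  F = 1.742 + (1.265 − 1)/42.66 + (4.864 − 1)/33.73 + (1.734 − 1)/12.02 = 1.924
NF = 10 log₁₀(1.924) = 2.84 dB

2.84 dB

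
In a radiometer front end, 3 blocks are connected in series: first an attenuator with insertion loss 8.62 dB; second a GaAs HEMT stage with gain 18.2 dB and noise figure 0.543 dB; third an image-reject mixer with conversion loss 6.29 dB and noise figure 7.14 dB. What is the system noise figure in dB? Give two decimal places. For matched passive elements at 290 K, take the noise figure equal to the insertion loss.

Convert to linear (a loss of L dB is a gain of −L dB): F_i = 10^(NF_i/10), G_i = 10^(G_i,dB/10)
  Stage 1: F_1 = 10^(8.62/10) = 7.278, G_1 = 10^(−8.62/10) = 0.1374
  Stage 2: F_2 = 10^(0.543/10) = 1.133, G_2 = 10^(18.2/10) = 66.07
  Stage 3: F_3 = 10^(7.14/10) = 5.176, G_3 = 10^(−6.29/10) = 0.2350
Friis cascade:
  F = 7.278 + (1.133 − 1)/0.1374 + (5.176 − 1)/9.078 = 8.707
NF = 10 log₁₀(8.707) = 9.40 dB

9.40 dB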